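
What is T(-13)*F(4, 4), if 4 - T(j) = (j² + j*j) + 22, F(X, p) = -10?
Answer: 3560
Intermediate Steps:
T(j) = -18 - 2*j² (T(j) = 4 - ((j² + j*j) + 22) = 4 - ((j² + j²) + 22) = 4 - (2*j² + 22) = 4 - (22 + 2*j²) = 4 + (-22 - 2*j²) = -18 - 2*j²)
T(-13)*F(4, 4) = (-18 - 2*(-13)²)*(-10) = (-18 - 2*169)*(-10) = (-18 - 338)*(-10) = -356*(-10) = 3560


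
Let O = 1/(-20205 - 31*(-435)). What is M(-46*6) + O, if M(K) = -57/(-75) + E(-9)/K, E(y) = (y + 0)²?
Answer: 360413/772800 ≈ 0.46637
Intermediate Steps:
E(y) = y²
M(K) = 19/25 + 81/K (M(K) = -57/(-75) + (-9)²/K = -57*(-1/75) + 81/K = 19/25 + 81/K)
O = -1/6720 (O = 1/(-20205 + 13485) = 1/(-6720) = -1/6720 ≈ -0.00014881)
M(-46*6) + O = (19/25 + 81/((-46*6))) - 1/6720 = (19/25 + 81/(-276)) - 1/6720 = (19/25 + 81*(-1/276)) - 1/6720 = (19/25 - 27/92) - 1/6720 = 1073/2300 - 1/6720 = 360413/772800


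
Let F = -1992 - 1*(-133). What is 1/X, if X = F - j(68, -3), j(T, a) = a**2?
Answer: -1/1868 ≈ -0.00053533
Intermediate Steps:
F = -1859 (F = -1992 + 133 = -1859)
X = -1868 (X = -1859 - 1*(-3)**2 = -1859 - 1*9 = -1859 - 9 = -1868)
1/X = 1/(-1868) = -1/1868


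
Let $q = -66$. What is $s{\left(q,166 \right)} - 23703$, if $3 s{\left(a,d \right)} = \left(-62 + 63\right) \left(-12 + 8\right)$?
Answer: $- \frac{71113}{3} \approx -23704.0$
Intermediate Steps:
$s{\left(a,d \right)} = - \frac{4}{3}$ ($s{\left(a,d \right)} = \frac{\left(-62 + 63\right) \left(-12 + 8\right)}{3} = \frac{1 \left(-4\right)}{3} = \frac{1}{3} \left(-4\right) = - \frac{4}{3}$)
$s{\left(q,166 \right)} - 23703 = - \frac{4}{3} - 23703 = - \frac{71113}{3}$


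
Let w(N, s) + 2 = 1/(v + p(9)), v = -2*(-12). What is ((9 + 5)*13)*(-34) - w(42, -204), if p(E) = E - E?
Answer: -148465/24 ≈ -6186.0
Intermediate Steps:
p(E) = 0
v = 24
w(N, s) = -47/24 (w(N, s) = -2 + 1/(24 + 0) = -2 + 1/24 = -47/24)
((9 + 5)*13)*(-34) - w(42, -204) = ((9 + 5)*13)*(-34) - 1*(-47/24) = (14*13)*(-34) + 47/24 = 182*(-34) + 47/24 = -6188 + 47/24 = -148465/24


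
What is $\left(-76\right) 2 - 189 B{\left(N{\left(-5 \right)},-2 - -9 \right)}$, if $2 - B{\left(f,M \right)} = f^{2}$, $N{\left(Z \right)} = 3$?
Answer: $1171$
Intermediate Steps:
$B{\left(f,M \right)} = 2 - f^{2}$
$\left(-76\right) 2 - 189 B{\left(N{\left(-5 \right)},-2 - -9 \right)} = \left(-76\right) 2 - 189 \left(2 - 3^{2}\right) = -152 - 189 \left(2 - 9\right) = -152 - -1323 = -152 + 1323 = 1171$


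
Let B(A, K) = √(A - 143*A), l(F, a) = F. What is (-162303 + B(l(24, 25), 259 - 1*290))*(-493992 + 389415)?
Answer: 16973160831 - 418308*I*√213 ≈ 1.6973e+10 - 6.105e+6*I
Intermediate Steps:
B(A, K) = √142*√(-A) (B(A, K) = √(-142*A) = √142*√(-A))
(-162303 + B(l(24, 25), 259 - 1*290))*(-493992 + 389415) = (-162303 + √142*√(-1*24))*(-493992 + 389415) = (-162303 + √142*√(-24))*(-104577) = (-162303 + √142*(2*I*√6))*(-104577) = (-162303 + 4*I*√213)*(-104577) = 16973160831 - 418308*I*√213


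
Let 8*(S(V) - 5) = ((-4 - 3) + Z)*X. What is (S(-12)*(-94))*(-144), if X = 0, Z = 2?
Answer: 67680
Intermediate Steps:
S(V) = 5 (S(V) = 5 + (((-4 - 3) + 2)*0)/8 = 5 + ((-7 + 2)*0)/8 = 5 + (-5*0)/8 = 5 + (1/8)*0 = 5 + 0 = 5)
(S(-12)*(-94))*(-144) = (5*(-94))*(-144) = -470*(-144) = 67680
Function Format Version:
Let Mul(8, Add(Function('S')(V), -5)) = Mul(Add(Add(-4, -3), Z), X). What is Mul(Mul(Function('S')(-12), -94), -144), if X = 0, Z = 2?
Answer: 67680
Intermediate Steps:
Function('S')(V) = 5 (Function('S')(V) = Add(5, Mul(Rational(1, 8), Mul(Add(Add(-4, -3), 2), 0))) = Add(5, Mul(Rational(1, 8), Mul(Add(-7, 2), 0))) = Add(5, Mul(Rational(1, 8), Mul(-5, 0))) = Add(5, Mul(Rational(1, 8), 0)) = Add(5, 0) = 5)
Mul(Mul(Function('S')(-12), -94), -144) = Mul(Mul(5, -94), -144) = Mul(-470, -144) = 67680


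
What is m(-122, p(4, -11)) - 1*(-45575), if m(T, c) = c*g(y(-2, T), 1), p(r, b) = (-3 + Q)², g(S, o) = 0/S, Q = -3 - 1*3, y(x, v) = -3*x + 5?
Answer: 45575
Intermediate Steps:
y(x, v) = 5 - 3*x
Q = -6 (Q = -3 - 3 = -6)
g(S, o) = 0
p(r, b) = 81 (p(r, b) = (-3 - 6)² = (-9)² = 81)
m(T, c) = 0 (m(T, c) = c*0 = 0)
m(-122, p(4, -11)) - 1*(-45575) = 0 - 1*(-45575) = 0 + 45575 = 45575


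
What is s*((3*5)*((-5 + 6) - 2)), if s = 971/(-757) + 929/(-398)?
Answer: 16345665/301286 ≈ 54.253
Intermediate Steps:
s = -1089711/301286 (s = 971*(-1/757) + 929*(-1/398) = -971/757 - 929/398 = -1089711/301286 ≈ -3.6169)
s*((3*5)*((-5 + 6) - 2)) = -1089711*3*5*((-5 + 6) - 2)/301286 = -16345665*(1 - 2)/301286 = -16345665*(-1)/301286 = -1089711/301286*(-15) = 16345665/301286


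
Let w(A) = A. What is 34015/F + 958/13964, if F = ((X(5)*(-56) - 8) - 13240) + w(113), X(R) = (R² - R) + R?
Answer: -46106093/20296674 ≈ -2.2716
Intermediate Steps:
X(R) = R²
F = -14535 (F = ((5²*(-56) - 8) - 13240) + 113 = ((25*(-56) - 8) - 13240) + 113 = ((-1400 - 8) - 13240) + 113 = (-1408 - 13240) + 113 = -14648 + 113 = -14535)
34015/F + 958/13964 = 34015/(-14535) + 958/13964 = 34015*(-1/14535) + 958*(1/13964) = -6803/2907 + 479/6982 = -46106093/20296674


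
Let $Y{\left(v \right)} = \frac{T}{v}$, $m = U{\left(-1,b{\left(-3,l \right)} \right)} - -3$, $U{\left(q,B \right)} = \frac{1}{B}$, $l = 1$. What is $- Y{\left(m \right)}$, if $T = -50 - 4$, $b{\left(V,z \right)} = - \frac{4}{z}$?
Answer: $\frac{216}{11} \approx 19.636$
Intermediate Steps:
$T = -54$ ($T = -50 - 4 = -54$)
$m = \frac{11}{4}$ ($m = \frac{1}{\left(-4\right) 1^{-1}} - -3 = \frac{1}{\left(-4\right) 1} + 3 = \frac{1}{-4} + 3 = - \frac{1}{4} + 3 = \frac{11}{4} \approx 2.75$)
$Y{\left(v \right)} = - \frac{54}{v}$
$- Y{\left(m \right)} = - \frac{-54}{\frac{11}{4}} = - \frac{\left(-54\right) 4}{11} = \left(-1\right) \left(- \frac{216}{11}\right) = \frac{216}{11}$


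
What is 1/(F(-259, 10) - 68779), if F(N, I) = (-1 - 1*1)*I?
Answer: -1/68799 ≈ -1.4535e-5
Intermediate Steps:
F(N, I) = -2*I (F(N, I) = (-1 - 1)*I = -2*I)
1/(F(-259, 10) - 68779) = 1/(-2*10 - 68779) = 1/(-20 - 68779) = 1/(-68799) = -1/68799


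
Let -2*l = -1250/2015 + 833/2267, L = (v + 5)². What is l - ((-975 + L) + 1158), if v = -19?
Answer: -692278507/1827202 ≈ -378.87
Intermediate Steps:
L = 196 (L = (-19 + 5)² = (-14)² = 196)
l = 231051/1827202 (l = -(-1250/2015 + 833/2267)/2 = -(-1250*1/2015 + 833*(1/2267))/2 = -(-250/403 + 833/2267)/2 = -½*(-231051/913601) = 231051/1827202 ≈ 0.12645)
l - ((-975 + L) + 1158) = 231051/1827202 - ((-975 + 196) + 1158) = 231051/1827202 - (-779 + 1158) = 231051/1827202 - 1*379 = 231051/1827202 - 379 = -692278507/1827202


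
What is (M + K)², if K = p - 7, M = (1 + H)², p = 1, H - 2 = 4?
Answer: 1849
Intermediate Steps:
H = 6 (H = 2 + 4 = 6)
M = 49 (M = (1 + 6)² = 7² = 49)
K = -6 (K = 1 - 7 = -6)
(M + K)² = (49 - 6)² = 43² = 1849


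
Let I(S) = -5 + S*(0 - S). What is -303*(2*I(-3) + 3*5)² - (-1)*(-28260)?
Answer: -79467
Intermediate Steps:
I(S) = -5 - S² (I(S) = -5 + S*(-S) = -5 - S²)
-303*(2*I(-3) + 3*5)² - (-1)*(-28260) = -303*(2*(-5 - 1*(-3)²) + 3*5)² - (-1)*(-28260) = -303*(2*(-5 - 1*9) + 15)² - 1*28260 = -303*(2*(-5 - 9) + 15)² - 28260 = -303*(2*(-14) + 15)² - 28260 = -303*(-28 + 15)² - 28260 = -303*(-13)² - 28260 = -303*169 - 28260 = -51207 - 28260 = -79467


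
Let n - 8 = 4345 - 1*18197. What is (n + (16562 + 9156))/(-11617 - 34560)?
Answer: -11874/46177 ≈ -0.25714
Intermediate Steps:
n = -13844 (n = 8 + (4345 - 1*18197) = 8 + (4345 - 18197) = 8 - 13852 = -13844)
(n + (16562 + 9156))/(-11617 - 34560) = (-13844 + (16562 + 9156))/(-11617 - 34560) = (-13844 + 25718)/(-46177) = 11874*(-1/46177) = -11874/46177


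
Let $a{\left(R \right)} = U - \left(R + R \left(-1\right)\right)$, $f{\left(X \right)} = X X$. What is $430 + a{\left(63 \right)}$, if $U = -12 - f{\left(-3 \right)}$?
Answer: $409$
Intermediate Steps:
$f{\left(X \right)} = X^{2}$
$U = -21$ ($U = -12 - \left(-3\right)^{2} = -12 - 9 = -21$)
$a{\left(R \right)} = -21$ ($a{\left(R \right)} = -21 - \left(R + R \left(-1\right)\right) = -21 - \left(R - R\right) = -21 - 0 = -21 + 0 = -21$)
$430 + a{\left(63 \right)} = 430 - 21 = 409$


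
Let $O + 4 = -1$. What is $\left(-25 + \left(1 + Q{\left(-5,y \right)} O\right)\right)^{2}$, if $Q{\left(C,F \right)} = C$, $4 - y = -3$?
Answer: $1$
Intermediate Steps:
$y = 7$ ($y = 4 - -3 = 4 + 3 = 7$)
$O = -5$ ($O = -4 - 1 = -5$)
$\left(-25 + \left(1 + Q{\left(-5,y \right)} O\right)\right)^{2} = \left(-25 + \left(1 - -25\right)\right)^{2} = \left(-25 + \left(1 + 25\right)\right)^{2} = \left(-25 + 26\right)^{2} = 1^{2} = 1$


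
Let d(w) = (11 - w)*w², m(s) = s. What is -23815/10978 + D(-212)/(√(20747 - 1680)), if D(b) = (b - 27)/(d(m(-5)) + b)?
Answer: -2165/998 - 239*√19067/3584596 ≈ -2.1785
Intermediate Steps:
d(w) = w²*(11 - w)
D(b) = (-27 + b)/(400 + b) (D(b) = (b - 27)/((-5)²*(11 - 1*(-5)) + b) = (-27 + b)/(25*(11 + 5) + b) = (-27 + b)/(25*16 + b) = (-27 + b)/(400 + b))
-23815/10978 + D(-212)/(√(20747 - 1680)) = -23815/10978 + ((-27 - 212)/(400 - 212))/(√(20747 - 1680)) = -23815*1/10978 + (-239/188)/(√19067) = -2165/998 + ((1/188)*(-239))*(√19067/19067) = -2165/998 - 239*√19067/3584596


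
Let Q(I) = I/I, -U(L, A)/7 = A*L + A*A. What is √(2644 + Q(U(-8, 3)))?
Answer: 23*√5 ≈ 51.430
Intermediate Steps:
U(L, A) = -7*A² - 7*A*L (U(L, A) = -7*(A*L + A*A) = -7*(A*L + A²) = -7*(A² + A*L) = -7*A² - 7*A*L)
Q(I) = 1
√(2644 + Q(U(-8, 3))) = √(2644 + 1) = √2645 = 23*√5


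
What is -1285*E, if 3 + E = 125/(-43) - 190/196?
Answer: 37235445/4214 ≈ 8836.1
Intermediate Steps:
E = -28977/4214 (E = -3 + (125/(-43) - 190/196) = -3 + (125*(-1/43) - 190*1/196) = -3 + (-125/43 - 95/98) = -3 - 16335/4214 = -28977/4214 ≈ -6.8764)
-1285*E = -1285*(-28977/4214) = 37235445/4214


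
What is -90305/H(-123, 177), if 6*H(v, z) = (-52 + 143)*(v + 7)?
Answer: 270915/5278 ≈ 51.329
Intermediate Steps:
H(v, z) = 637/6 + 91*v/6 (H(v, z) = ((-52 + 143)*(v + 7))/6 = (91*(7 + v))/6 = (637 + 91*v)/6 = 637/6 + 91*v/6)
-90305/H(-123, 177) = -90305/(637/6 + (91/6)*(-123)) = -90305/(637/6 - 3731/2) = -90305/(-5278/3) = -90305*(-3/5278) = 270915/5278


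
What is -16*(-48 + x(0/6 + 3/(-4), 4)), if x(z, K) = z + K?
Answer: 716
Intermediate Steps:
x(z, K) = K + z
-16*(-48 + x(0/6 + 3/(-4), 4)) = -16*(-48 + (4 + (0/6 + 3/(-4)))) = -16*(-48 + (4 + (0*(1/6) + 3*(-1/4)))) = -16*(-48 + (4 + (0 - 3/4))) = -16*(-48 + (4 - 3/4)) = -16*(-48 + 13/4) = -16*(-179/4) = 716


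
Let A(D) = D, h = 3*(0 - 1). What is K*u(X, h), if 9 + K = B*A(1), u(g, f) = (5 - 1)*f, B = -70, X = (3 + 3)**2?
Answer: 948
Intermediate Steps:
X = 36 (X = 6**2 = 36)
h = -3 (h = 3*(-1) = -3)
u(g, f) = 4*f
K = -79 (K = -9 - 70*1 = -9 - 70 = -79)
K*u(X, h) = -316*(-3) = -79*(-12) = 948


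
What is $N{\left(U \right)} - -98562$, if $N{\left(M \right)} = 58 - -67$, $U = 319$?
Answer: $98687$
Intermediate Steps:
$N{\left(M \right)} = 125$ ($N{\left(M \right)} = 58 + 67 = 125$)
$N{\left(U \right)} - -98562 = 125 - -98562 = 125 + 98562 = 98687$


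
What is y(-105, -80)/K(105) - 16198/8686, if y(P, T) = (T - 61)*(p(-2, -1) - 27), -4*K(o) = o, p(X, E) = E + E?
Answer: -23961501/152005 ≈ -157.64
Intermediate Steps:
p(X, E) = 2*E
K(o) = -o/4
y(P, T) = 1769 - 29*T (y(P, T) = (T - 61)*(2*(-1) - 27) = (-61 + T)*(-2 - 27) = (-61 + T)*(-29) = 1769 - 29*T)
y(-105, -80)/K(105) - 16198/8686 = (1769 - 29*(-80))/((-¼*105)) - 16198/8686 = (1769 + 2320)/(-105/4) - 16198*1/8686 = 4089*(-4/105) - 8099/4343 = -5452/35 - 8099/4343 = -23961501/152005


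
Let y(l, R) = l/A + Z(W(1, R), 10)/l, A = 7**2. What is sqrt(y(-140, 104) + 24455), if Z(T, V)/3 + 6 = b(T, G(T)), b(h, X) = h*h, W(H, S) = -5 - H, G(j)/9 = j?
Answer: sqrt(97806)/2 ≈ 156.37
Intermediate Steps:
G(j) = 9*j
b(h, X) = h**2
Z(T, V) = -18 + 3*T**2
A = 49
y(l, R) = 90/l + l/49 (y(l, R) = l/49 + (-18 + 3*(-5 - 1*1)**2)/l = l*(1/49) + (-18 + 3*(-5 - 1)**2)/l = l/49 + (-18 + 3*(-6)**2)/l = l/49 + (-18 + 3*36)/l = l/49 + (-18 + 108)/l = l/49 + 90/l = 90/l + l/49)
sqrt(y(-140, 104) + 24455) = sqrt((90/(-140) + (1/49)*(-140)) + 24455) = sqrt((90*(-1/140) - 20/7) + 24455) = sqrt((-9/14 - 20/7) + 24455) = sqrt(-7/2 + 24455) = sqrt(48903/2) = sqrt(97806)/2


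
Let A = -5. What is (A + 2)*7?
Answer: -21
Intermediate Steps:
(A + 2)*7 = (-5 + 2)*7 = -3*7 = -21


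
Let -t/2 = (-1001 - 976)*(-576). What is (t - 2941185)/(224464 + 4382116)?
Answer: -5218689/4606580 ≈ -1.1329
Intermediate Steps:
t = -2277504 (t = -2*(-1001 - 976)*(-576) = -(-3954)*(-576) = -2*1138752 = -2277504)
(t - 2941185)/(224464 + 4382116) = (-2277504 - 2941185)/(224464 + 4382116) = -5218689/4606580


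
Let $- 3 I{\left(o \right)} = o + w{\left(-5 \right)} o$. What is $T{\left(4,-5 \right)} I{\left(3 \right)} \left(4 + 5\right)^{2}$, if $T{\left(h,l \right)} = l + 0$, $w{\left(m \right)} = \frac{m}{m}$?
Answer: $810$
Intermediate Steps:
$w{\left(m \right)} = 1$
$T{\left(h,l \right)} = l$
$I{\left(o \right)} = - \frac{2 o}{3}$ ($I{\left(o \right)} = - \frac{o + 1 o}{3} = - \frac{o + o}{3} = - \frac{2 o}{3}$)
$T{\left(4,-5 \right)} I{\left(3 \right)} \left(4 + 5\right)^{2} = - 5 \left(\left(- \frac{2}{3}\right) 3\right) \left(4 + 5\right)^{2} = \left(-5\right) \left(-2\right) 9^{2} = 10 \cdot 81 = 810$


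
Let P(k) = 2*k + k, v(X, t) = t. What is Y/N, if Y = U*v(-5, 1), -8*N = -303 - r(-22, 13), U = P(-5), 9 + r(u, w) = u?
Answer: -15/34 ≈ -0.44118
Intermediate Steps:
r(u, w) = -9 + u
P(k) = 3*k
U = -15 (U = 3*(-5) = -15)
N = 34 (N = -(-303 - (-9 - 22))/8 = -(-303 - 1*(-31))/8 = -(-303 + 31)/8 = -1/8*(-272) = 34)
Y = -15 (Y = -15*1 = -15)
Y/N = -15/34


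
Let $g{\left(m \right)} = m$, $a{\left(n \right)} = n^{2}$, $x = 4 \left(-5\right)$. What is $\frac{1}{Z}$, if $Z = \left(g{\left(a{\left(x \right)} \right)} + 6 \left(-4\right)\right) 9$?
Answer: $\frac{1}{3384} \approx 0.00029551$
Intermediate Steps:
$x = -20$
$Z = 3384$ ($Z = \left(\left(-20\right)^{2} + 6 \left(-4\right)\right) 9 = \left(400 - 24\right) 9 = 376 \cdot 9 = 3384$)
$\frac{1}{Z} = \frac{1}{3384}$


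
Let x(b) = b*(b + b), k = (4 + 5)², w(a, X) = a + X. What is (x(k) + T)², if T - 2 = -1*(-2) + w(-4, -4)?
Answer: 172081924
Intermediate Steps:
w(a, X) = X + a
k = 81 (k = 9² = 81)
x(b) = 2*b² (x(b) = b*(2*b) = 2*b²)
T = -4 (T = 2 + (-1*(-2) + (-4 - 4)) = 2 + (2 - 8) = 2 - 6 = -4)
(x(k) + T)² = (2*81² - 4)² = (2*6561 - 4)² = (13122 - 4)² = 13118² = 172081924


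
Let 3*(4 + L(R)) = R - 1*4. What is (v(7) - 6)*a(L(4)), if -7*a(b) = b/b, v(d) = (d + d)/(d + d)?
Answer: 5/7 ≈ 0.71429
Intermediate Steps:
L(R) = -16/3 + R/3 (L(R) = -4 + (R - 1*4)/3 = -4 + (R - 4)/3 = -4 + (-4 + R)/3 = -4 + (-4/3 + R/3) = -16/3 + R/3)
v(d) = 1 (v(d) = (2*d)/((2*d)) = (2*d)*(1/(2*d)) = 1)
a(b) = -1/7 (a(b) = -b/(7*b) = -1/7*1 = -1/7)
(v(7) - 6)*a(L(4)) = (1 - 6)*(-1/7) = -5*(-1/7) = 5/7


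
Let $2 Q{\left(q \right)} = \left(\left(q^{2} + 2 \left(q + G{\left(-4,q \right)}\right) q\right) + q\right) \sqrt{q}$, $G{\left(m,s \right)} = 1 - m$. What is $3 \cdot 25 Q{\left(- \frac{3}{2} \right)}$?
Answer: $- \frac{2925 i \sqrt{6}}{16} \approx - 447.8 i$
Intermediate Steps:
$Q{\left(q \right)} = \frac{\sqrt{q} \left(q + q^{2} + q \left(10 + 2 q\right)\right)}{2}$ ($Q{\left(q \right)} = \frac{\left(\left(q^{2} + 2 \left(q + \left(1 - -4\right)\right) q\right) + q\right) \sqrt{q}}{2} = \frac{\left(\left(q^{2} + 2 \left(q + \left(1 + 4\right)\right) q\right) + q\right) \sqrt{q}}{2} = \frac{\left(\left(q^{2} + 2 \left(q + 5\right) q\right) + q\right) \sqrt{q}}{2} = \frac{\left(\left(q^{2} + 2 \left(5 + q\right) q\right) + q\right) \sqrt{q}}{2} = \frac{\left(\left(q^{2} + \left(10 + 2 q\right) q\right) + q\right) \sqrt{q}}{2} = \frac{\left(\left(q^{2} + q \left(10 + 2 q\right)\right) + q\right) \sqrt{q}}{2} = \frac{\left(q + q^{2} + q \left(10 + 2 q\right)\right) \sqrt{q}}{2} = \frac{\sqrt{q} \left(q + q^{2} + q \left(10 + 2 q\right)\right)}{2}$)
$3 \cdot 25 Q{\left(- \frac{3}{2} \right)} = 3 \cdot 25 \frac{\left(- \frac{3}{2}\right)^{\frac{3}{2}} \left(11 + 3 \left(- \frac{3}{2}\right)\right)}{2} = 75 \frac{\left(\left(-3\right) \frac{1}{2}\right)^{\frac{3}{2}} \left(11 + 3 \left(\left(-3\right) \frac{1}{2}\right)\right)}{2} = 75 \frac{\left(- \frac{3}{2}\right)^{\frac{3}{2}} \left(11 + 3 \left(- \frac{3}{2}\right)\right)}{2} = 75 \frac{- \frac{3 i \sqrt{6}}{4} \left(11 - \frac{9}{2}\right)}{2} = 75 \cdot \frac{1}{2} \left(- \frac{3 i \sqrt{6}}{4}\right) \frac{13}{2} = 75 \left(- \frac{39 i \sqrt{6}}{16}\right) = - \frac{2925 i \sqrt{6}}{16}$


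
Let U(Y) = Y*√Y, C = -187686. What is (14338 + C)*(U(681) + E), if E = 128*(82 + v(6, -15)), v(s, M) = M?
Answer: -1486632448 - 118049988*√681 ≈ -4.5673e+9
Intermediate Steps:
U(Y) = Y^(3/2)
E = 8576 (E = 128*(82 - 15) = 128*67 = 8576)
(14338 + C)*(U(681) + E) = (14338 - 187686)*(681^(3/2) + 8576) = -173348*(681*√681 + 8576) = -173348*(8576 + 681*√681) = -1486632448 - 118049988*√681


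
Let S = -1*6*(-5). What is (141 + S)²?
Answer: 29241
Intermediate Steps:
S = 30 (S = -6*(-5) = 30)
(141 + S)² = (141 + 30)² = 171² = 29241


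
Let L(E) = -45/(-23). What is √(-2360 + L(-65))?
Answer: I*√1247405/23 ≈ 48.56*I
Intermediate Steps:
L(E) = 45/23 (L(E) = -45*(-1/23) = 45/23)
√(-2360 + L(-65)) = √(-2360 + 45/23) = √(-54235/23) = I*√1247405/23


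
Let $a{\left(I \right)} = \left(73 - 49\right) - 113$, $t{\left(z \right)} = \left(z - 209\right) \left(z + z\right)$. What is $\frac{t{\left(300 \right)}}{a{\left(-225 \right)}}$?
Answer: $- \frac{54600}{89} \approx -613.48$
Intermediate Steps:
$t{\left(z \right)} = 2 z \left(-209 + z\right)$ ($t{\left(z \right)} = \left(-209 + z\right) 2 z = 2 z \left(-209 + z\right)$)
$a{\left(I \right)} = -89$ ($a{\left(I \right)} = 24 - 113 = -89$)
$\frac{t{\left(300 \right)}}{a{\left(-225 \right)}} = \frac{2 \cdot 300 \left(-209 + 300\right)}{-89} = 2 \cdot 300 \cdot 91 \left(- \frac{1}{89}\right) = 54600 \left(- \frac{1}{89}\right) = - \frac{54600}{89}$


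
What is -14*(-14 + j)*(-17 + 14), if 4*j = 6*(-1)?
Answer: -651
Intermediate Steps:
j = -3/2 (j = (6*(-1))/4 = (1/4)*(-6) = -3/2 ≈ -1.5000)
-14*(-14 + j)*(-17 + 14) = -14*(-14 - 3/2)*(-17 + 14) = -(-217)*(-3) = -14*93/2 = -651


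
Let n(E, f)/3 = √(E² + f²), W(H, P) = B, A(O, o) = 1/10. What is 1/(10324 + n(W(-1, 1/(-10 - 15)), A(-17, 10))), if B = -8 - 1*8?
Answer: 1032400/10658267191 - 30*√25601/10658267191 ≈ 9.6413e-5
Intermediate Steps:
B = -16 (B = -8 - 8 = -16)
A(O, o) = ⅒
W(H, P) = -16
n(E, f) = 3*√(E² + f²)
1/(10324 + n(W(-1, 1/(-10 - 15)), A(-17, 10))) = 1/(10324 + 3*√((-16)² + (⅒)²)) = 1/(10324 + 3*√(256 + 1/100)) = 1/(10324 + 3*√(25601/100)) = 1/(10324 + 3*(√25601/10)) = 1/(10324 + 3*√25601/10)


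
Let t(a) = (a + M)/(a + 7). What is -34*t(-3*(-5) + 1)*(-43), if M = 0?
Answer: 23392/23 ≈ 1017.0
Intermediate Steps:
t(a) = a/(7 + a) (t(a) = (a + 0)/(a + 7) = a/(7 + a))
-34*t(-3*(-5) + 1)*(-43) = -34*(-3*(-5) + 1)/(7 + (-3*(-5) + 1))*(-43) = -34*(15 + 1)/(7 + (15 + 1))*(-43) = -544/(7 + 16)*(-43) = -544/23*(-43) = 23392/23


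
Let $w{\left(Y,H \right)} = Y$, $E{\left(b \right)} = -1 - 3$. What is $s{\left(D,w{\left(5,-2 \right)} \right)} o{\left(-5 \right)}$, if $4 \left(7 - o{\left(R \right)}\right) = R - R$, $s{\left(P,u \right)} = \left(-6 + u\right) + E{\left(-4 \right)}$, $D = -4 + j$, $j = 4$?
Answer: $-35$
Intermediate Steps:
$E{\left(b \right)} = -4$ ($E{\left(b \right)} = -1 - 3 = -4$)
$D = 0$ ($D = -4 + 4 = 0$)
$s{\left(P,u \right)} = -10 + u$ ($s{\left(P,u \right)} = \left(-6 + u\right) - 4 = -10 + u$)
$o{\left(R \right)} = 7$ ($o{\left(R \right)} = 7 - \frac{R - R}{4} = 7 - 0 = 7 + 0 = 7$)
$s{\left(D,w{\left(5,-2 \right)} \right)} o{\left(-5 \right)} = \left(-10 + 5\right) 7 = \left(-5\right) 7 = -35$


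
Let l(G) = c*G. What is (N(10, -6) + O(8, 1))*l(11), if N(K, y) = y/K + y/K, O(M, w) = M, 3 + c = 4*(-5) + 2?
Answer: -7854/5 ≈ -1570.8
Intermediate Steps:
c = -21 (c = -3 + (4*(-5) + 2) = -3 + (-20 + 2) = -3 - 18 = -21)
l(G) = -21*G
N(K, y) = 2*y/K
(N(10, -6) + O(8, 1))*l(11) = (2*(-6)/10 + 8)*(-21*11) = (2*(-6)*(⅒) + 8)*(-231) = (-6/5 + 8)*(-231) = (34/5)*(-231) = -7854/5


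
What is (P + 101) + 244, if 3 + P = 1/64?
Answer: 21889/64 ≈ 342.02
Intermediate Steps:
P = -191/64 (P = -3 + 1/64 = -191/64 ≈ -2.9844)
(P + 101) + 244 = (-191/64 + 101) + 244 = 6273/64 + 244 = 21889/64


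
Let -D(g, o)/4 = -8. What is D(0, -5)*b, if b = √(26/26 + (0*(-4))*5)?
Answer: 32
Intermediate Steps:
D(g, o) = 32 (D(g, o) = -4*(-8) = 32)
b = 1 (b = √(26*(1/26) + 0*5) = √(1 + 0) = √1 = 1)
D(0, -5)*b = 32*1 = 32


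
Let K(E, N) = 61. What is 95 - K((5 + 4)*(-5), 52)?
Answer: 34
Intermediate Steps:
95 - K((5 + 4)*(-5), 52) = 95 - 1*61 = 95 - 61 = 34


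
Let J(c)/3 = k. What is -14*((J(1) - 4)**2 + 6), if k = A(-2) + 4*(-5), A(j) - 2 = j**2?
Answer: -29708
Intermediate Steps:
A(j) = 2 + j**2
k = -14 (k = (2 + (-2)**2) + 4*(-5) = (2 + 4) - 20 = 6 - 20 = -14)
J(c) = -42 (J(c) = 3*(-14) = -42)
-14*((J(1) - 4)**2 + 6) = -14*((-42 - 4)**2 + 6) = -14*((-46)**2 + 6) = -14*(2116 + 6) = -14*2122 = -29708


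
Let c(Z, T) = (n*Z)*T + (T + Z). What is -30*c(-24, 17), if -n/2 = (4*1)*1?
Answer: -97710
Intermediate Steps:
n = -8 (n = -2*4*1 = -8 ≈ -8.0000)
c(Z, T) = T + Z - 8*T*Z (c(Z, T) = (-8*Z)*T + (T + Z) = -8*T*Z + (T + Z) = T + Z - 8*T*Z)
-30*c(-24, 17) = -30*(17 - 24 - 8*17*(-24)) = -30*(17 - 24 + 3264) = -30*3257 = -97710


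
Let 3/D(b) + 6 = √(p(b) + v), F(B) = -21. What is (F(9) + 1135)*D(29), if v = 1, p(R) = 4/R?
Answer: -193836/337 - 1114*√957/337 ≈ -677.44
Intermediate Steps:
D(b) = 3/(-6 + √(1 + 4/b)) (D(b) = 3/(-6 + √(4/b + 1)) = 3/(-6 + √(1 + 4/b)))
(F(9) + 1135)*D(29) = (-21 + 1135)*(3/(-6 + √((4 + 29)/29))) = 1114*(3/(-6 + √((1/29)*33))) = 1114*(3/(-6 + √(33/29))) = 1114*(3/(-6 + √957/29)) = 3342/(-6 + √957/29)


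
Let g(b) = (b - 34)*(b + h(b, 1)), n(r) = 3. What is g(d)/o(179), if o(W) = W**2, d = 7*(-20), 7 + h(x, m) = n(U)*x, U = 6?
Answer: 98658/32041 ≈ 3.0791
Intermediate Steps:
h(x, m) = -7 + 3*x
d = -140
g(b) = (-34 + b)*(-7 + 4*b) (g(b) = (b - 34)*(b + (-7 + 3*b)) = (-34 + b)*(-7 + 4*b))
g(d)/o(179) = (238 - 143*(-140) + 4*(-140)**2)/(179**2) = (238 + 20020 + 4*19600)/32041 = (238 + 20020 + 78400)*(1/32041) = 98658*(1/32041) = 98658/32041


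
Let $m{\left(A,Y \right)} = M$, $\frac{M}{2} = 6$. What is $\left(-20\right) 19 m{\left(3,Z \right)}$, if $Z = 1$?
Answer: $-4560$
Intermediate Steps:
$M = 12$ ($M = 2 \cdot 6 = 12$)
$m{\left(A,Y \right)} = 12$
$\left(-20\right) 19 m{\left(3,Z \right)} = \left(-20\right) 19 \cdot 12 = \left(-380\right) 12 = -4560$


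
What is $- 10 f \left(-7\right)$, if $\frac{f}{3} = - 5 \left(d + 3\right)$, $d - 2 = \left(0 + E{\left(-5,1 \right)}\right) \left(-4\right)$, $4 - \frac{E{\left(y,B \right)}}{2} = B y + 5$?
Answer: $28350$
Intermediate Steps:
$E{\left(y,B \right)} = -2 - 2 B y$ ($E{\left(y,B \right)} = 8 - 2 \left(B y + 5\right) = 8 - 2 \left(5 + B y\right) = 8 - \left(10 + 2 B y\right) = -2 - 2 B y$)
$d = -30$ ($d = 2 + \left(0 - \left(2 + 2 \left(-5\right)\right)\right) \left(-4\right) = 2 + \left(0 + \left(-2 + 10\right)\right) \left(-4\right) = 2 + \left(0 + 8\right) \left(-4\right) = 2 + 8 \left(-4\right) = 2 - 32 = -30$)
$f = 405$ ($f = 3 \left(- 5 \left(-30 + 3\right)\right) = 3 \left(\left(-5\right) \left(-27\right)\right) = 3 \cdot 135 = 405$)
$- 10 f \left(-7\right) = \left(-10\right) 405 \left(-7\right) = \left(-4050\right) \left(-7\right) = 28350$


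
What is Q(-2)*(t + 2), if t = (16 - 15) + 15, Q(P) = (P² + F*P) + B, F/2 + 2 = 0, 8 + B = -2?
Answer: 36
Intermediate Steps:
B = -10 (B = -8 - 2 = -10)
F = -4 (F = -4 + 2*0 = -4 + 0 = -4)
Q(P) = -10 + P² - 4*P (Q(P) = (P² - 4*P) - 10 = -10 + P² - 4*P)
t = 16 (t = 1 + 15 = 16)
Q(-2)*(t + 2) = (-10 + (-2)² - 4*(-2))*(16 + 2) = (-10 + 4 + 8)*18 = 2*18 = 36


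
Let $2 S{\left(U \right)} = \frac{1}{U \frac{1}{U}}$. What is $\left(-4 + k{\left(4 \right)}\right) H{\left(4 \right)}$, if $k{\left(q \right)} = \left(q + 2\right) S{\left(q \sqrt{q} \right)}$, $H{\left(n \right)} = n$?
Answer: $-4$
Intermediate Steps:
$S{\left(U \right)} = \frac{1}{2}$ ($S{\left(U \right)} = \frac{1}{2 \frac{U}{U}} = \frac{1}{2 \cdot 1} = \frac{1}{2} \cdot 1 = \frac{1}{2}$)
$k{\left(q \right)} = 1 + \frac{q}{2}$ ($k{\left(q \right)} = \left(q + 2\right) \frac{1}{2} = \left(2 + q\right) \frac{1}{2} = 1 + \frac{q}{2}$)
$\left(-4 + k{\left(4 \right)}\right) H{\left(4 \right)} = \left(-4 + \left(1 + \frac{1}{2} \cdot 4\right)\right) 4 = \left(-4 + \left(1 + 2\right)\right) 4 = \left(-4 + 3\right) 4 = \left(-1\right) 4 = -4$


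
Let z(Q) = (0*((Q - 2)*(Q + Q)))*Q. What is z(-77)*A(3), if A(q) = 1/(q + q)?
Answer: 0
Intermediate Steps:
z(Q) = 0 (z(Q) = (0*((-2 + Q)*(2*Q)))*Q = (0*(2*Q*(-2 + Q)))*Q = 0*Q = 0)
A(q) = 1/(2*q)
z(-77)*A(3) = 0*((1/2)/3) = 0*((1/2)*(1/3)) = 0*(1/6) = 0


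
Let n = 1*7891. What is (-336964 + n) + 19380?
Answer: -309693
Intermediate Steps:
n = 7891
(-336964 + n) + 19380 = (-336964 + 7891) + 19380 = -329073 + 19380 = -309693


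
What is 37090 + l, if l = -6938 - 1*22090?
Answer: 8062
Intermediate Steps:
l = -29028 (l = -6938 - 22090 = -29028)
37090 + l = 37090 - 29028 = 8062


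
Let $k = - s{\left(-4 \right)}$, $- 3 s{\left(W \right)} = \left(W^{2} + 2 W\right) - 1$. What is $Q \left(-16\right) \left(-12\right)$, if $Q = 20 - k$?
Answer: $3392$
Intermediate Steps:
$s{\left(W \right)} = \frac{1}{3} - \frac{2 W}{3} - \frac{W^{2}}{3}$ ($s{\left(W \right)} = - \frac{\left(W^{2} + 2 W\right) - 1}{3} = - \frac{-1 + W^{2} + 2 W}{3} = \frac{1}{3} - \frac{2 W}{3} - \frac{W^{2}}{3}$)
$k = \frac{7}{3}$ ($k = - (\frac{1}{3} - - \frac{8}{3} - \frac{\left(-4\right)^{2}}{3}) = - (\frac{1}{3} + \frac{8}{3} - \frac{16}{3}) = \left(-1\right) \left(- \frac{7}{3}\right) = \frac{7}{3} \approx 2.3333$)
$Q = \frac{53}{3}$ ($Q = 20 - \frac{7}{3} = \frac{53}{3} \approx 17.667$)
$Q \left(-16\right) \left(-12\right) = \frac{53}{3} \left(-16\right) \left(-12\right) = \left(- \frac{848}{3}\right) \left(-12\right) = 3392$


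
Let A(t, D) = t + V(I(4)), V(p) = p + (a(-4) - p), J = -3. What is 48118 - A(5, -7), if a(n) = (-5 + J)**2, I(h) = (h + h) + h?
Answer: 48049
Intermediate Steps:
I(h) = 3*h (I(h) = 2*h + h = 3*h)
a(n) = 64 (a(n) = (-5 - 3)**2 = (-8)**2 = 64)
V(p) = 64 (V(p) = p + (64 - p) = 64)
A(t, D) = 64 + t (A(t, D) = t + 64 = 64 + t)
48118 - A(5, -7) = 48118 - (64 + 5) = 48118 - 1*69 = 48118 - 69 = 48049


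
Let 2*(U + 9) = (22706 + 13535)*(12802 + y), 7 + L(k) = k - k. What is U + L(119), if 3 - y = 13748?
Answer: -34175295/2 ≈ -1.7088e+7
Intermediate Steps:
y = -13745 (y = 3 - 1*13748 = 3 - 13748 = -13745)
L(k) = -7 (L(k) = -7 + (k - k) = -7 + 0 = -7)
U = -34175281/2 (U = -9 + ((22706 + 13535)*(12802 - 13745))/2 = -9 + (36241*(-943))/2 = -9 + (1/2)*(-34175263) = -9 - 34175263/2 = -34175281/2 ≈ -1.7088e+7)
U + L(119) = -34175281/2 - 7 = -34175295/2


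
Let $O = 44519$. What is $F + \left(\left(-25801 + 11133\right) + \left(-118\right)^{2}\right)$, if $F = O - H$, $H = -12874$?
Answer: $56649$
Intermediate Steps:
$F = 57393$ ($F = 44519 - -12874 = 44519 + 12874 = 57393$)
$F + \left(\left(-25801 + 11133\right) + \left(-118\right)^{2}\right) = 57393 + \left(\left(-25801 + 11133\right) + \left(-118\right)^{2}\right) = 57393 + \left(-14668 + 13924\right) = 57393 - 744 = 56649$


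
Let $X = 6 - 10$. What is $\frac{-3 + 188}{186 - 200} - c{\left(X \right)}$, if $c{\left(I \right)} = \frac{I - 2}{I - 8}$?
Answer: $- \frac{96}{7} \approx -13.714$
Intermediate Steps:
$X = -4$ ($X = 6 - 10 = -4$)
$c{\left(I \right)} = \frac{-2 + I}{-8 + I}$
$\frac{-3 + 188}{186 - 200} - c{\left(X \right)} = \frac{-3 + 188}{186 - 200} - \frac{-2 - 4}{-8 - 4} = \frac{185}{-14} - \frac{1}{-12} \left(-6\right) = 185 \left(- \frac{1}{14}\right) - \left(- \frac{1}{12}\right) \left(-6\right) = - \frac{185}{14} - \frac{1}{2} = - \frac{96}{7}$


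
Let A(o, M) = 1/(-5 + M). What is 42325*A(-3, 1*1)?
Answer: -42325/4 ≈ -10581.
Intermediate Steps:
42325*A(-3, 1*1) = 42325/(-5 + 1*1) = 42325/(-5 + 1) = 42325/(-4) = 42325*(-¼) = -42325/4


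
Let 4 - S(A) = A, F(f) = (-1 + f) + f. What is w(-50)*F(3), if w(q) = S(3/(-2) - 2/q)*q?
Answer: -1365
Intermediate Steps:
F(f) = -1 + 2*f
S(A) = 4 - A
w(q) = q*(11/2 + 2/q) (w(q) = (4 - (3/(-2) - 2/q))*q = (4 - (3*(-½) - 2/q))*q = (4 - (-3/2 - 2/q))*q = (4 + (3/2 + 2/q))*q = (11/2 + 2/q)*q = q*(11/2 + 2/q))
w(-50)*F(3) = (2 + (11/2)*(-50))*(-1 + 2*3) = (2 - 275)*(-1 + 6) = -273*5 = -1365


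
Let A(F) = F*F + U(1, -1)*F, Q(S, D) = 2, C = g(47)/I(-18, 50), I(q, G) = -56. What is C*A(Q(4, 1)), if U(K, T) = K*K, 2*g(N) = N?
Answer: -141/56 ≈ -2.5179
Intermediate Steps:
g(N) = N/2
U(K, T) = K²
C = -47/112 (C = ((½)*47)/(-56) = (47/2)*(-1/56) = -47/112 ≈ -0.41964)
A(F) = F + F² (A(F) = F*F + 1²*F = F² + 1*F = F² + F = F + F²)
C*A(Q(4, 1)) = -47*(1 + 2)/56 = -47*3/56 = -47/112*6 = -141/56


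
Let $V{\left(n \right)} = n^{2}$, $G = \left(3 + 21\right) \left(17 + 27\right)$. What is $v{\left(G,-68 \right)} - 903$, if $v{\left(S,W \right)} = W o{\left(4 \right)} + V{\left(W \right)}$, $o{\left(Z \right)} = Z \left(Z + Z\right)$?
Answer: $1545$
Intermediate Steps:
$o{\left(Z \right)} = 2 Z^{2}$ ($o{\left(Z \right)} = Z 2 Z = 2 Z^{2}$)
$G = 1056$ ($G = 24 \cdot 44 = 1056$)
$v{\left(S,W \right)} = W^{2} + 32 W$ ($v{\left(S,W \right)} = W 2 \cdot 4^{2} + W^{2} = W 2 \cdot 16 + W^{2} = W 32 + W^{2} = 32 W + W^{2} = W^{2} + 32 W$)
$v{\left(G,-68 \right)} - 903 = - 68 \left(32 - 68\right) - 903 = \left(-68\right) \left(-36\right) - 903 = 2448 - 903 = 1545$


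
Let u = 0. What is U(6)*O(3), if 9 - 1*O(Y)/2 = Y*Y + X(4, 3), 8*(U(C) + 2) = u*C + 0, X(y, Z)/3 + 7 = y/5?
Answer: -372/5 ≈ -74.400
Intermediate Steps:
X(y, Z) = -21 + 3*y/5 (X(y, Z) = -21 + 3*(y/5) = -21 + 3*y/5)
U(C) = -2 (U(C) = -2 + (0*C + 0)/8 = -2 + (0 + 0)/8 = -2 + (⅛)*0 = -2 + 0 = -2)
O(Y) = 276/5 - 2*Y² (O(Y) = 18 - 2*(Y*Y + (-21 + (⅗)*4)) = 18 - 2*(Y² + (-21 + 12/5)) = 18 - 2*(Y² - 93/5) = 18 - 2*(-93/5 + Y²) = 18 + (186/5 - 2*Y²) = 276/5 - 2*Y²)
U(6)*O(3) = -2*(276/5 - 2*3²) = -2*(276/5 - 2*9) = -2*(276/5 - 18) = -2*186/5 = -372/5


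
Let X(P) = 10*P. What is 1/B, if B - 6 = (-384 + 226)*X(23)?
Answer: -1/36334 ≈ -2.7522e-5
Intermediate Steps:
B = -36334 (B = 6 + (-384 + 226)*(10*23) = 6 - 158*230 = 6 - 36340 = -36334)
1/B = 1/(-36334) = -1/36334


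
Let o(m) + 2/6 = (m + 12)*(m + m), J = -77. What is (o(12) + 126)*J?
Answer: -162085/3 ≈ -54028.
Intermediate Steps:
o(m) = -⅓ + 2*m*(12 + m) (o(m) = -⅓ + (m + 12)*(m + m) = -⅓ + (12 + m)*(2*m) = -⅓ + 2*m*(12 + m))
(o(12) + 126)*J = ((-⅓ + 2*12² + 24*12) + 126)*(-77) = ((-⅓ + 2*144 + 288) + 126)*(-77) = ((-⅓ + 288 + 288) + 126)*(-77) = (1727/3 + 126)*(-77) = (2105/3)*(-77) = -162085/3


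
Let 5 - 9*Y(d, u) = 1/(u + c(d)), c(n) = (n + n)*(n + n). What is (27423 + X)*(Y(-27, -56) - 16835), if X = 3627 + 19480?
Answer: -2189558890853/2574 ≈ -8.5064e+8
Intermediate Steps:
c(n) = 4*n² (c(n) = (2*n)*(2*n) = 4*n²)
X = 23107
Y(d, u) = 5/9 - 1/(9*(u + 4*d²))
(27423 + X)*(Y(-27, -56) - 16835) = (27423 + 23107)*((-1 + 5*(-56) + 20*(-27)²)/(9*(-56 + 4*(-27)²)) - 16835) = 50530*((-1 - 280 + 20*729)/(9*(-56 + 4*729)) - 16835) = 50530*((-1 - 280 + 14580)/(9*(-56 + 2916)) - 16835) = 50530*((⅑)*14299/2860 - 16835) = 50530*((⅑)*(1/2860)*14299 - 16835) = 50530*(14299/25740 - 16835) = 50530*(-433318601/25740) = -2189558890853/2574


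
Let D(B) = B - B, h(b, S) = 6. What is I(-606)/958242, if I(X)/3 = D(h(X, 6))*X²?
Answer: 0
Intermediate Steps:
D(B) = 0
I(X) = 0 (I(X) = 3*(0*X²) = 3*0 = 0)
I(-606)/958242 = 0/958242 = 0*(1/958242) = 0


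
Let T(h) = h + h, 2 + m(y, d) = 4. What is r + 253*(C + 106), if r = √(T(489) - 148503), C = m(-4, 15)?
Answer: 27324 + 5*I*√5901 ≈ 27324.0 + 384.09*I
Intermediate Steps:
m(y, d) = 2 (m(y, d) = -2 + 4 = 2)
C = 2
T(h) = 2*h
r = 5*I*√5901 (r = √(2*489 - 148503) = √(978 - 148503) = √(-147525) = 5*I*√5901 ≈ 384.09*I)
r + 253*(C + 106) = 5*I*√5901 + 253*(2 + 106) = 5*I*√5901 + 253*108 = 5*I*√5901 + 27324 = 27324 + 5*I*√5901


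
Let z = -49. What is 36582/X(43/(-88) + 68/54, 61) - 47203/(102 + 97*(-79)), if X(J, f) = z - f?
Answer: -135702086/415855 ≈ -326.32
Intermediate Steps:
X(J, f) = -49 - f
36582/X(43/(-88) + 68/54, 61) - 47203/(102 + 97*(-79)) = 36582/(-49 - 1*61) - 47203/(102 + 97*(-79)) = 36582/(-49 - 61) - 47203/(102 - 7663) = 36582/(-110) - 47203/(-7561) = 36582*(-1/110) - 47203*(-1/7561) = -18291/55 + 47203/7561 = -135702086/415855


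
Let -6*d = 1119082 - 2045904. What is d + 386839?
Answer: 1623928/3 ≈ 5.4131e+5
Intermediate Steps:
d = 463411/3 (d = -(1119082 - 2045904)/6 = -1/6*(-926822) = 463411/3 ≈ 1.5447e+5)
d + 386839 = 463411/3 + 386839 = 1623928/3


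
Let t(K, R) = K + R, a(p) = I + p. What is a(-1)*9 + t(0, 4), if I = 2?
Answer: 13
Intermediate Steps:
a(p) = 2 + p
a(-1)*9 + t(0, 4) = (2 - 1)*9 + (0 + 4) = 1*9 + 4 = 9 + 4 = 13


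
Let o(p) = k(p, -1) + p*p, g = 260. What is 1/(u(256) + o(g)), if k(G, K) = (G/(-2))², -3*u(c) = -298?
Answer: 3/253798 ≈ 1.1820e-5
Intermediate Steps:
u(c) = 298/3 (u(c) = -⅓*(-298) = 298/3)
k(G, K) = G²/4 (k(G, K) = (G*(-½))² = (-G/2)² = G²/4)
o(p) = 5*p²/4 (o(p) = p²/4 + p*p = p²/4 + p² = 5*p²/4)
1/(u(256) + o(g)) = 1/(298/3 + (5/4)*260²) = 1/(298/3 + (5/4)*67600) = 1/(298/3 + 84500) = 1/(253798/3) = 3/253798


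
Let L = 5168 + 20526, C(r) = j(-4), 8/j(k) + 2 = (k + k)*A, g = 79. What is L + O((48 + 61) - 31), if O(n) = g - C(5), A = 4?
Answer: 438145/17 ≈ 25773.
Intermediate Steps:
j(k) = 8/(-2 + 8*k) (j(k) = 8/(-2 + (k + k)*4) = 8/(-2 + (2*k)*4) = 8/(-2 + 8*k))
C(r) = -4/17 (C(r) = 4/(-1 + 4*(-4)) = 4/(-1 - 16) = 4/(-17) = 4*(-1/17) = -4/17)
L = 25694
O(n) = 1347/17 (O(n) = 79 - 1*(-4/17) = 79 + 4/17 = 1347/17)
L + O((48 + 61) - 31) = 25694 + 1347/17 = 438145/17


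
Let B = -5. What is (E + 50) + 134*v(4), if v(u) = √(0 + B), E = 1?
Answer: 51 + 134*I*√5 ≈ 51.0 + 299.63*I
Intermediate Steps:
v(u) = I*√5 (v(u) = √(0 - 5) = √(-5) = I*√5)
(E + 50) + 134*v(4) = (1 + 50) + 134*(I*√5) = 51 + 134*I*√5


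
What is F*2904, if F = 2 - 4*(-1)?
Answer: 17424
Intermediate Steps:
F = 6 (F = 2 + 4 = 6)
F*2904 = 6*2904 = 17424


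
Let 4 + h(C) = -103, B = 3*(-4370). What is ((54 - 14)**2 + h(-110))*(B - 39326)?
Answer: -78286948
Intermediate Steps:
B = -13110
h(C) = -107 (h(C) = -4 - 103 = -107)
((54 - 14)**2 + h(-110))*(B - 39326) = ((54 - 14)**2 - 107)*(-13110 - 39326) = (40**2 - 107)*(-52436) = (1600 - 107)*(-52436) = 1493*(-52436) = -78286948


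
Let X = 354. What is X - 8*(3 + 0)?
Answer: 330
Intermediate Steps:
X - 8*(3 + 0) = 354 - 8*(3 + 0) = 354 - 8*3 = 354 - 1*24 = 354 - 24 = 330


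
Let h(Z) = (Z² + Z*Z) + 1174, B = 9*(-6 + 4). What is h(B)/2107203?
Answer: 1822/2107203 ≈ 0.00086465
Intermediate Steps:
B = -18 (B = 9*(-2) = -18)
h(Z) = 1174 + 2*Z² (h(Z) = (Z² + Z²) + 1174 = 2*Z² + 1174 = 1174 + 2*Z²)
h(B)/2107203 = (1174 + 2*(-18)²)/2107203 = (1174 + 2*324)*(1/2107203) = (1174 + 648)*(1/2107203) = 1822*(1/2107203) = 1822/2107203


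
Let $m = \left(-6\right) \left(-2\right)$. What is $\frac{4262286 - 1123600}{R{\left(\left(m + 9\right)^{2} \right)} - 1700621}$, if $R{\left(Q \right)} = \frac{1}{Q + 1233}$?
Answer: $- \frac{5254160364}{2846839553} \approx -1.8456$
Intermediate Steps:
$m = 12$
$R{\left(Q \right)} = \frac{1}{1233 + Q}$
$\frac{4262286 - 1123600}{R{\left(\left(m + 9\right)^{2} \right)} - 1700621} = \frac{4262286 - 1123600}{\frac{1}{1233 + \left(12 + 9\right)^{2}} - 1700621} = \frac{3138686}{\frac{1}{1233 + 21^{2}} - 1700621} = \frac{3138686}{\frac{1}{1233 + 441} - 1700621} = \frac{3138686}{\frac{1}{1674} - 1700621} = \frac{3138686}{- \frac{2846839553}{1674}} = 3138686 \left(- \frac{1674}{2846839553}\right) = - \frac{5254160364}{2846839553}$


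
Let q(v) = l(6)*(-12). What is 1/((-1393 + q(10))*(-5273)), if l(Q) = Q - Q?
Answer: 1/7345289 ≈ 1.3614e-7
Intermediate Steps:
l(Q) = 0
q(v) = 0 (q(v) = 0*(-12) = 0)
1/((-1393 + q(10))*(-5273)) = 1/((-1393 + 0)*(-5273)) = -1/5273/(-1393) = -1/1393*(-1/5273) = 1/7345289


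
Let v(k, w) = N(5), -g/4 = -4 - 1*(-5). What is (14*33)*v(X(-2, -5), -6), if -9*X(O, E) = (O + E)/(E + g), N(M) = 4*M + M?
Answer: 11550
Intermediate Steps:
g = -4 (g = -4*(-4 - 1*(-5)) = -4*(-4 + 5) = -4*1 = -4)
N(M) = 5*M
X(O, E) = -(E + O)/(9*(-4 + E)) (X(O, E) = -(O + E)/(9*(E - 4)) = -(E + O)/(9*(-4 + E)))
v(k, w) = 25 (v(k, w) = 5*5 = 25)
(14*33)*v(X(-2, -5), -6) = (14*33)*25 = 462*25 = 11550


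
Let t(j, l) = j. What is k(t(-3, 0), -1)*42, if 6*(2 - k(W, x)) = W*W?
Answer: 21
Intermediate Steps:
k(W, x) = 2 - W²/6 (k(W, x) = 2 - W*W/6 = 2 - W²/6)
k(t(-3, 0), -1)*42 = (2 - ⅙*(-3)²)*42 = (2 - ⅙*9)*42 = (2 - 3/2)*42 = (½)*42 = 21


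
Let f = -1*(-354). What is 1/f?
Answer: 1/354 ≈ 0.0028249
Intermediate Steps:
f = 354
1/f = 1/354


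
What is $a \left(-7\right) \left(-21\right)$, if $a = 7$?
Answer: $1029$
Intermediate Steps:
$a \left(-7\right) \left(-21\right) = 7 \left(-7\right) \left(-21\right) = \left(-49\right) \left(-21\right) = 1029$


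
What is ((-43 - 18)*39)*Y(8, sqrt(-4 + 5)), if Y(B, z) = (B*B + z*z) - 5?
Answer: -142740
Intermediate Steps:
Y(B, z) = -5 + B**2 + z**2 (Y(B, z) = (B**2 + z**2) - 5 = -5 + B**2 + z**2)
((-43 - 18)*39)*Y(8, sqrt(-4 + 5)) = ((-43 - 18)*39)*(-5 + 8**2 + (sqrt(-4 + 5))**2) = (-61*39)*(-5 + 64 + (sqrt(1))**2) = -2379*(-5 + 64 + 1**2) = -2379*(-5 + 64 + 1) = -2379*60 = -142740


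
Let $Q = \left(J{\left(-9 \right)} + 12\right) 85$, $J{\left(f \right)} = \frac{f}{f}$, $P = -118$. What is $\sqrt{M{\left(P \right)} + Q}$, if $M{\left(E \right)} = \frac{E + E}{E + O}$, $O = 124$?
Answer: $\frac{\sqrt{9591}}{3} \approx 32.645$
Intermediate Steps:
$J{\left(f \right)} = 1$
$M{\left(E \right)} = \frac{2 E}{124 + E}$ ($M{\left(E \right)} = \frac{E + E}{E + 124} = \frac{2 E}{124 + E}$)
$Q = 1105$ ($Q = \left(1 + 12\right) 85 = 13 \cdot 85 = 1105$)
$\sqrt{M{\left(P \right)} + Q} = \sqrt{2 \left(-118\right) \frac{1}{124 - 118} + 1105} = \sqrt{2 \left(-118\right) \frac{1}{6} + 1105} = \sqrt{- \frac{118}{3} + 1105} = \sqrt{\frac{3197}{3}} = \frac{\sqrt{9591}}{3}$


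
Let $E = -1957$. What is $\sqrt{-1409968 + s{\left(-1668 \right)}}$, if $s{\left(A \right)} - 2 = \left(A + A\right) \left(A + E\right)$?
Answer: $\sqrt{10683034} \approx 3268.5$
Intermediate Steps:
$s{\left(A \right)} = 2 + 2 A \left(-1957 + A\right)$ ($s{\left(A \right)} = 2 + \left(A + A\right) \left(A - 1957\right) = 2 + 2 A \left(-1957 + A\right)$)
$\sqrt{-1409968 + s{\left(-1668 \right)}} = \sqrt{-1409968 + \left(2 - -6528552 + 2 \left(-1668\right)^{2}\right)} = \sqrt{-1409968 + \left(2 + 6528552 + 2 \cdot 2782224\right)} = \sqrt{-1409968 + \left(2 + 6528552 + 5564448\right)} = \sqrt{-1409968 + 12093002} = \sqrt{10683034}$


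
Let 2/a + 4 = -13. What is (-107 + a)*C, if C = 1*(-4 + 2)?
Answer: 3642/17 ≈ 214.24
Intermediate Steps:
a = -2/17 (a = 2/(-4 - 13) = 2/(-17) = 2*(-1/17) = -2/17 ≈ -0.11765)
C = -2 (C = 1*(-2) = -2)
(-107 + a)*C = (-107 - 2/17)*(-2) = -1821/17*(-2) = 3642/17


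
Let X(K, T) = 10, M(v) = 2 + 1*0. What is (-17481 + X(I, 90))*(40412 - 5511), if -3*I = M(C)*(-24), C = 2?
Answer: -609755371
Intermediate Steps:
M(v) = 2 (M(v) = 2 + 0 = 2)
I = 16 (I = -2*(-24)/3 = -⅓*(-48) = 16)
(-17481 + X(I, 90))*(40412 - 5511) = (-17481 + 10)*(40412 - 5511) = -17471*34901 = -609755371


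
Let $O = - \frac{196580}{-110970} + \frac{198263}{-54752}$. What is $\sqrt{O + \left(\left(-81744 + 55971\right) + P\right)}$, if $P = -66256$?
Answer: $\frac{i \sqrt{26214379224411567794}}{16877304} \approx 303.37 i$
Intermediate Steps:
$O = - \frac{1123809695}{607582944}$ ($O = \left(-196580\right) \left(- \frac{1}{110970}\right) + 198263 \left(- \frac{1}{54752}\right) = \frac{19658}{11097} - \frac{198263}{54752} = - \frac{1123809695}{607582944} \approx -1.8496$)
$\sqrt{O + \left(\left(-81744 + 55971\right) + P\right)} = \sqrt{- \frac{1123809695}{607582944} + \left(\left(-81744 + 55971\right) - 66256\right)} = \sqrt{- \frac{1123809695}{607582944} - 92029} = \sqrt{- \frac{55916374563071}{607582944}} = \frac{i \sqrt{26214379224411567794}}{16877304}$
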